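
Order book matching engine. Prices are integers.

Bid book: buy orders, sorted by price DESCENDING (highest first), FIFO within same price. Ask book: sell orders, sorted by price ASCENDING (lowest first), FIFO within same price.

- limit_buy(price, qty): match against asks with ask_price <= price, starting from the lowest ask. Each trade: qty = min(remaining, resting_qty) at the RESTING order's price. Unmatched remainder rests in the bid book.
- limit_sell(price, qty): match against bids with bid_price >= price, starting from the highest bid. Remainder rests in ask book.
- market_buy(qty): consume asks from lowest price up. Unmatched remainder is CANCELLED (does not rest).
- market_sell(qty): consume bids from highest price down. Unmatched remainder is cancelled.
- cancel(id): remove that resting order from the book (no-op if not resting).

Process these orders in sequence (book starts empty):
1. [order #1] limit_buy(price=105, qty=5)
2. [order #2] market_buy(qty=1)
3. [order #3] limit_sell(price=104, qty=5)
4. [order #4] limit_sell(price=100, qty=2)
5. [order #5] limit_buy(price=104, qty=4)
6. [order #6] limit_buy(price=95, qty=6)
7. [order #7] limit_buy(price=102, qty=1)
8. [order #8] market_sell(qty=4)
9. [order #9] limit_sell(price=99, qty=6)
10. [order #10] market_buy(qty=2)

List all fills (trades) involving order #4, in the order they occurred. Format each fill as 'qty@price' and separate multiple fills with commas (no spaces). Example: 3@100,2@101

After op 1 [order #1] limit_buy(price=105, qty=5): fills=none; bids=[#1:5@105] asks=[-]
After op 2 [order #2] market_buy(qty=1): fills=none; bids=[#1:5@105] asks=[-]
After op 3 [order #3] limit_sell(price=104, qty=5): fills=#1x#3:5@105; bids=[-] asks=[-]
After op 4 [order #4] limit_sell(price=100, qty=2): fills=none; bids=[-] asks=[#4:2@100]
After op 5 [order #5] limit_buy(price=104, qty=4): fills=#5x#4:2@100; bids=[#5:2@104] asks=[-]
After op 6 [order #6] limit_buy(price=95, qty=6): fills=none; bids=[#5:2@104 #6:6@95] asks=[-]
After op 7 [order #7] limit_buy(price=102, qty=1): fills=none; bids=[#5:2@104 #7:1@102 #6:6@95] asks=[-]
After op 8 [order #8] market_sell(qty=4): fills=#5x#8:2@104 #7x#8:1@102 #6x#8:1@95; bids=[#6:5@95] asks=[-]
After op 9 [order #9] limit_sell(price=99, qty=6): fills=none; bids=[#6:5@95] asks=[#9:6@99]
After op 10 [order #10] market_buy(qty=2): fills=#10x#9:2@99; bids=[#6:5@95] asks=[#9:4@99]

Answer: 2@100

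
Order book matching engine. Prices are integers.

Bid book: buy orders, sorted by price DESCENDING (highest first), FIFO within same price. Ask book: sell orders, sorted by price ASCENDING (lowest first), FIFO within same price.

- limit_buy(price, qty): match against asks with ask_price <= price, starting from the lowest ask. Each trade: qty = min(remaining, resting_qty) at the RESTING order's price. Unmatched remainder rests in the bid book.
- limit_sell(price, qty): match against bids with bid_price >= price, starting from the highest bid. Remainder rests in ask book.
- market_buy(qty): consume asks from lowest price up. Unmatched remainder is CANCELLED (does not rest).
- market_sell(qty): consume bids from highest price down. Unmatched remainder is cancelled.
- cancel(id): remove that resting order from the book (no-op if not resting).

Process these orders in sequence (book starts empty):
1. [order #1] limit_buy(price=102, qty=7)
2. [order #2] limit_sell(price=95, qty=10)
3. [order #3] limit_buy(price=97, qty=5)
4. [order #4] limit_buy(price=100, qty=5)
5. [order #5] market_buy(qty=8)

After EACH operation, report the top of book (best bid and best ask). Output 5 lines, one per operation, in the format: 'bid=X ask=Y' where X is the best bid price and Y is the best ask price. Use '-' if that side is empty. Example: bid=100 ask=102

Answer: bid=102 ask=-
bid=- ask=95
bid=97 ask=-
bid=100 ask=-
bid=100 ask=-

Derivation:
After op 1 [order #1] limit_buy(price=102, qty=7): fills=none; bids=[#1:7@102] asks=[-]
After op 2 [order #2] limit_sell(price=95, qty=10): fills=#1x#2:7@102; bids=[-] asks=[#2:3@95]
After op 3 [order #3] limit_buy(price=97, qty=5): fills=#3x#2:3@95; bids=[#3:2@97] asks=[-]
After op 4 [order #4] limit_buy(price=100, qty=5): fills=none; bids=[#4:5@100 #3:2@97] asks=[-]
After op 5 [order #5] market_buy(qty=8): fills=none; bids=[#4:5@100 #3:2@97] asks=[-]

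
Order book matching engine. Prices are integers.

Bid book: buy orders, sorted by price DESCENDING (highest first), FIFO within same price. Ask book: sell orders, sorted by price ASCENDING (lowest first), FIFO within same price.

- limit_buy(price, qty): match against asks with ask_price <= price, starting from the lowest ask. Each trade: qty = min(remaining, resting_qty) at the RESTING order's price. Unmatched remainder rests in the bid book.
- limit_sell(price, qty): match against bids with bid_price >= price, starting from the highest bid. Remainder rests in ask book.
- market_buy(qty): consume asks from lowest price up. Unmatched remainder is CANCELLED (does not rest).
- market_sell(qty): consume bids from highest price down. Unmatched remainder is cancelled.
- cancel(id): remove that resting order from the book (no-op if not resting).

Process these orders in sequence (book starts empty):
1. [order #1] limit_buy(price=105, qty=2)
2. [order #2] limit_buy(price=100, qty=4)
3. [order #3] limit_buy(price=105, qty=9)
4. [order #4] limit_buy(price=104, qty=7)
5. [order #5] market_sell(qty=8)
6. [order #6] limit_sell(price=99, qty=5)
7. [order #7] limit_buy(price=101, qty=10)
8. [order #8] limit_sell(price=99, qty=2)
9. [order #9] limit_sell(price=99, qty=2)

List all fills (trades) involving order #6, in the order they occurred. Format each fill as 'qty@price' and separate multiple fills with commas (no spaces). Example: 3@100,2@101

Answer: 3@105,2@104

Derivation:
After op 1 [order #1] limit_buy(price=105, qty=2): fills=none; bids=[#1:2@105] asks=[-]
After op 2 [order #2] limit_buy(price=100, qty=4): fills=none; bids=[#1:2@105 #2:4@100] asks=[-]
After op 3 [order #3] limit_buy(price=105, qty=9): fills=none; bids=[#1:2@105 #3:9@105 #2:4@100] asks=[-]
After op 4 [order #4] limit_buy(price=104, qty=7): fills=none; bids=[#1:2@105 #3:9@105 #4:7@104 #2:4@100] asks=[-]
After op 5 [order #5] market_sell(qty=8): fills=#1x#5:2@105 #3x#5:6@105; bids=[#3:3@105 #4:7@104 #2:4@100] asks=[-]
After op 6 [order #6] limit_sell(price=99, qty=5): fills=#3x#6:3@105 #4x#6:2@104; bids=[#4:5@104 #2:4@100] asks=[-]
After op 7 [order #7] limit_buy(price=101, qty=10): fills=none; bids=[#4:5@104 #7:10@101 #2:4@100] asks=[-]
After op 8 [order #8] limit_sell(price=99, qty=2): fills=#4x#8:2@104; bids=[#4:3@104 #7:10@101 #2:4@100] asks=[-]
After op 9 [order #9] limit_sell(price=99, qty=2): fills=#4x#9:2@104; bids=[#4:1@104 #7:10@101 #2:4@100] asks=[-]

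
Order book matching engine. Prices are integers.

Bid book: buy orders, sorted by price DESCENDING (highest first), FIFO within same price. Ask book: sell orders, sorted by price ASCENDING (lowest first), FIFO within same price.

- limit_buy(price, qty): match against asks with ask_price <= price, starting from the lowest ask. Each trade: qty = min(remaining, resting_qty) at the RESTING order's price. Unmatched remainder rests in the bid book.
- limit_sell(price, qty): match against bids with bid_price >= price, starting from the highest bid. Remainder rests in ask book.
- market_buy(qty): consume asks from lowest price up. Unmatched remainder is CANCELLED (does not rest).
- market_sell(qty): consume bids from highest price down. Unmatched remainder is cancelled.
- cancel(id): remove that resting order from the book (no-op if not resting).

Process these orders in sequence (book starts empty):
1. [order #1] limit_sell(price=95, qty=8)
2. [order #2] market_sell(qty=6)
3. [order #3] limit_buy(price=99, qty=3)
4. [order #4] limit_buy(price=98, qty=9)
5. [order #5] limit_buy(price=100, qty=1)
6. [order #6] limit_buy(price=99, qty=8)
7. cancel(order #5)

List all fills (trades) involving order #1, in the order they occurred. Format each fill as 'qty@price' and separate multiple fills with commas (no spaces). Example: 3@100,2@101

Answer: 3@95,5@95

Derivation:
After op 1 [order #1] limit_sell(price=95, qty=8): fills=none; bids=[-] asks=[#1:8@95]
After op 2 [order #2] market_sell(qty=6): fills=none; bids=[-] asks=[#1:8@95]
After op 3 [order #3] limit_buy(price=99, qty=3): fills=#3x#1:3@95; bids=[-] asks=[#1:5@95]
After op 4 [order #4] limit_buy(price=98, qty=9): fills=#4x#1:5@95; bids=[#4:4@98] asks=[-]
After op 5 [order #5] limit_buy(price=100, qty=1): fills=none; bids=[#5:1@100 #4:4@98] asks=[-]
After op 6 [order #6] limit_buy(price=99, qty=8): fills=none; bids=[#5:1@100 #6:8@99 #4:4@98] asks=[-]
After op 7 cancel(order #5): fills=none; bids=[#6:8@99 #4:4@98] asks=[-]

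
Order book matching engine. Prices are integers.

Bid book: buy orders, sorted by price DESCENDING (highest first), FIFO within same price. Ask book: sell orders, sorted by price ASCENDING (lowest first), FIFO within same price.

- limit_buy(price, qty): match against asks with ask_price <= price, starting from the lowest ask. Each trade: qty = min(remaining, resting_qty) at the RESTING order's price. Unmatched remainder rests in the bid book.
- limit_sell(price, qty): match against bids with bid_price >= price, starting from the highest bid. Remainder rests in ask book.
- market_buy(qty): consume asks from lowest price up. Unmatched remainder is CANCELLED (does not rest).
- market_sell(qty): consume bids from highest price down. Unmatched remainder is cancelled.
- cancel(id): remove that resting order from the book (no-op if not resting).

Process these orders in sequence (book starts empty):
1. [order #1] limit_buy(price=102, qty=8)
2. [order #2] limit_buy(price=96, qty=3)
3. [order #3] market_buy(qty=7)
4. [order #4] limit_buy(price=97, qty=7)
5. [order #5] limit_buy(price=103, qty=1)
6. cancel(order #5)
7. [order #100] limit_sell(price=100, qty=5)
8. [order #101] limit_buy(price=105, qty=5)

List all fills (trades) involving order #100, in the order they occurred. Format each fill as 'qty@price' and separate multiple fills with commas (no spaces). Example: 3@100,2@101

Answer: 5@102

Derivation:
After op 1 [order #1] limit_buy(price=102, qty=8): fills=none; bids=[#1:8@102] asks=[-]
After op 2 [order #2] limit_buy(price=96, qty=3): fills=none; bids=[#1:8@102 #2:3@96] asks=[-]
After op 3 [order #3] market_buy(qty=7): fills=none; bids=[#1:8@102 #2:3@96] asks=[-]
After op 4 [order #4] limit_buy(price=97, qty=7): fills=none; bids=[#1:8@102 #4:7@97 #2:3@96] asks=[-]
After op 5 [order #5] limit_buy(price=103, qty=1): fills=none; bids=[#5:1@103 #1:8@102 #4:7@97 #2:3@96] asks=[-]
After op 6 cancel(order #5): fills=none; bids=[#1:8@102 #4:7@97 #2:3@96] asks=[-]
After op 7 [order #100] limit_sell(price=100, qty=5): fills=#1x#100:5@102; bids=[#1:3@102 #4:7@97 #2:3@96] asks=[-]
After op 8 [order #101] limit_buy(price=105, qty=5): fills=none; bids=[#101:5@105 #1:3@102 #4:7@97 #2:3@96] asks=[-]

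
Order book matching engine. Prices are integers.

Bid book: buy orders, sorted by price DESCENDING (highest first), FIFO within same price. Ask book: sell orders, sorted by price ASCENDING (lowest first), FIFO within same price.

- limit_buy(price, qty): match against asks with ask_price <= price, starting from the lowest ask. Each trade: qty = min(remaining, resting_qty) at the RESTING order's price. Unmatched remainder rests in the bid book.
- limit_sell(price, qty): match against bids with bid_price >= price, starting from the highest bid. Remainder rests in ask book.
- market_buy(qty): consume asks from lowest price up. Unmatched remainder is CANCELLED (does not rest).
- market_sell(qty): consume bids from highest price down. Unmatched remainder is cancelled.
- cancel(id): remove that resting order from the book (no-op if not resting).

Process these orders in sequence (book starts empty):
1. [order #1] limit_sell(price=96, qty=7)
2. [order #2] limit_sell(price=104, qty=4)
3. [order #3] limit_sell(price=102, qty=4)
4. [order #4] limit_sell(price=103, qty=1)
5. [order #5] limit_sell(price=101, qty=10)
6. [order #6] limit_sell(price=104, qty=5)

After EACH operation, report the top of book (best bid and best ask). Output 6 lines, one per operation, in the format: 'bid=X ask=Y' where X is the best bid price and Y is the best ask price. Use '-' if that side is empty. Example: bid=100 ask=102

After op 1 [order #1] limit_sell(price=96, qty=7): fills=none; bids=[-] asks=[#1:7@96]
After op 2 [order #2] limit_sell(price=104, qty=4): fills=none; bids=[-] asks=[#1:7@96 #2:4@104]
After op 3 [order #3] limit_sell(price=102, qty=4): fills=none; bids=[-] asks=[#1:7@96 #3:4@102 #2:4@104]
After op 4 [order #4] limit_sell(price=103, qty=1): fills=none; bids=[-] asks=[#1:7@96 #3:4@102 #4:1@103 #2:4@104]
After op 5 [order #5] limit_sell(price=101, qty=10): fills=none; bids=[-] asks=[#1:7@96 #5:10@101 #3:4@102 #4:1@103 #2:4@104]
After op 6 [order #6] limit_sell(price=104, qty=5): fills=none; bids=[-] asks=[#1:7@96 #5:10@101 #3:4@102 #4:1@103 #2:4@104 #6:5@104]

Answer: bid=- ask=96
bid=- ask=96
bid=- ask=96
bid=- ask=96
bid=- ask=96
bid=- ask=96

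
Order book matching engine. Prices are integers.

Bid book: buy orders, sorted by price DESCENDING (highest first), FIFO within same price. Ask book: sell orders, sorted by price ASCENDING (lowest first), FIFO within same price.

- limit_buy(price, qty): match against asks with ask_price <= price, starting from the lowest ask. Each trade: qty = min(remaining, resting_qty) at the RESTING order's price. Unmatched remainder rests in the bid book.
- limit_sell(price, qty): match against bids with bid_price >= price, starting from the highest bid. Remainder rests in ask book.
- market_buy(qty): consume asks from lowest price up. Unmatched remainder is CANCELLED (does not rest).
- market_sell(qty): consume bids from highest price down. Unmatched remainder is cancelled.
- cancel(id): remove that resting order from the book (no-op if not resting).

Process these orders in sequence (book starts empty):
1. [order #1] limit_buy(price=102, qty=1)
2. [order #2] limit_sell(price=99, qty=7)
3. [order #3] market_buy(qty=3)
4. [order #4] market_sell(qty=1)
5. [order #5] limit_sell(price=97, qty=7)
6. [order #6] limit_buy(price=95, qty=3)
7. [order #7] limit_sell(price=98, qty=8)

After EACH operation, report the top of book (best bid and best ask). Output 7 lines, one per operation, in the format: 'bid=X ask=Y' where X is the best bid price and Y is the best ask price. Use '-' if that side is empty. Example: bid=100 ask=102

After op 1 [order #1] limit_buy(price=102, qty=1): fills=none; bids=[#1:1@102] asks=[-]
After op 2 [order #2] limit_sell(price=99, qty=7): fills=#1x#2:1@102; bids=[-] asks=[#2:6@99]
After op 3 [order #3] market_buy(qty=3): fills=#3x#2:3@99; bids=[-] asks=[#2:3@99]
After op 4 [order #4] market_sell(qty=1): fills=none; bids=[-] asks=[#2:3@99]
After op 5 [order #5] limit_sell(price=97, qty=7): fills=none; bids=[-] asks=[#5:7@97 #2:3@99]
After op 6 [order #6] limit_buy(price=95, qty=3): fills=none; bids=[#6:3@95] asks=[#5:7@97 #2:3@99]
After op 7 [order #7] limit_sell(price=98, qty=8): fills=none; bids=[#6:3@95] asks=[#5:7@97 #7:8@98 #2:3@99]

Answer: bid=102 ask=-
bid=- ask=99
bid=- ask=99
bid=- ask=99
bid=- ask=97
bid=95 ask=97
bid=95 ask=97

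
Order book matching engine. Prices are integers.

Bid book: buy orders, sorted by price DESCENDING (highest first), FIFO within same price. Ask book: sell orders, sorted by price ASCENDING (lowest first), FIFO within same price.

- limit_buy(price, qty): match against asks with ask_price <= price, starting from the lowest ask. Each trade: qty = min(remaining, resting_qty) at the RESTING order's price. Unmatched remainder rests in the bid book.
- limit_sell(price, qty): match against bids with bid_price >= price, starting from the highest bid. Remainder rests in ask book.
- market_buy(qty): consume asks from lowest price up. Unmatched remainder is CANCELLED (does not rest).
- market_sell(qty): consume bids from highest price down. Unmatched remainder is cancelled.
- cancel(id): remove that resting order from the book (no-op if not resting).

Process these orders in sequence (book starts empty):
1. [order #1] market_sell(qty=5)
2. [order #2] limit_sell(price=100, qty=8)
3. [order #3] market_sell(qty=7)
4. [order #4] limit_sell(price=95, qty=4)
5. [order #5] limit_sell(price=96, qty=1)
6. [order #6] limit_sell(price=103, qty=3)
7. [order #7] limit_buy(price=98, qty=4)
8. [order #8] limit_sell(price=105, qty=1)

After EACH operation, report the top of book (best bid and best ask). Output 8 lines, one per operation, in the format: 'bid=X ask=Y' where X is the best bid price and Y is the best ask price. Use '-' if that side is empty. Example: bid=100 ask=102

Answer: bid=- ask=-
bid=- ask=100
bid=- ask=100
bid=- ask=95
bid=- ask=95
bid=- ask=95
bid=- ask=96
bid=- ask=96

Derivation:
After op 1 [order #1] market_sell(qty=5): fills=none; bids=[-] asks=[-]
After op 2 [order #2] limit_sell(price=100, qty=8): fills=none; bids=[-] asks=[#2:8@100]
After op 3 [order #3] market_sell(qty=7): fills=none; bids=[-] asks=[#2:8@100]
After op 4 [order #4] limit_sell(price=95, qty=4): fills=none; bids=[-] asks=[#4:4@95 #2:8@100]
After op 5 [order #5] limit_sell(price=96, qty=1): fills=none; bids=[-] asks=[#4:4@95 #5:1@96 #2:8@100]
After op 6 [order #6] limit_sell(price=103, qty=3): fills=none; bids=[-] asks=[#4:4@95 #5:1@96 #2:8@100 #6:3@103]
After op 7 [order #7] limit_buy(price=98, qty=4): fills=#7x#4:4@95; bids=[-] asks=[#5:1@96 #2:8@100 #6:3@103]
After op 8 [order #8] limit_sell(price=105, qty=1): fills=none; bids=[-] asks=[#5:1@96 #2:8@100 #6:3@103 #8:1@105]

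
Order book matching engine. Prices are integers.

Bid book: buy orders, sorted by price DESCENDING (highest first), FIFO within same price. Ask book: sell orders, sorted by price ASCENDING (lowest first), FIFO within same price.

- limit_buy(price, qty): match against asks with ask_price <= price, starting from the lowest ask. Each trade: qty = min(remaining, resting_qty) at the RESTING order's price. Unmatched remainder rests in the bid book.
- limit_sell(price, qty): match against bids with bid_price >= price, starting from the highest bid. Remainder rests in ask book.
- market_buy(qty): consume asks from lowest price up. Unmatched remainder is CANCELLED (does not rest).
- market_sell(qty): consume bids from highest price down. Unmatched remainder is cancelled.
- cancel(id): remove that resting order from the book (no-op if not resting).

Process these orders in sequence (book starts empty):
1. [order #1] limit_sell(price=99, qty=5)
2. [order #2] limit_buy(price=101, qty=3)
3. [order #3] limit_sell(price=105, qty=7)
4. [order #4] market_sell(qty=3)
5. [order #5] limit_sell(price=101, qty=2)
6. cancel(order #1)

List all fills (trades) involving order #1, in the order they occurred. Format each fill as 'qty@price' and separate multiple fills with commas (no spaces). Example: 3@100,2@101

Answer: 3@99

Derivation:
After op 1 [order #1] limit_sell(price=99, qty=5): fills=none; bids=[-] asks=[#1:5@99]
After op 2 [order #2] limit_buy(price=101, qty=3): fills=#2x#1:3@99; bids=[-] asks=[#1:2@99]
After op 3 [order #3] limit_sell(price=105, qty=7): fills=none; bids=[-] asks=[#1:2@99 #3:7@105]
After op 4 [order #4] market_sell(qty=3): fills=none; bids=[-] asks=[#1:2@99 #3:7@105]
After op 5 [order #5] limit_sell(price=101, qty=2): fills=none; bids=[-] asks=[#1:2@99 #5:2@101 #3:7@105]
After op 6 cancel(order #1): fills=none; bids=[-] asks=[#5:2@101 #3:7@105]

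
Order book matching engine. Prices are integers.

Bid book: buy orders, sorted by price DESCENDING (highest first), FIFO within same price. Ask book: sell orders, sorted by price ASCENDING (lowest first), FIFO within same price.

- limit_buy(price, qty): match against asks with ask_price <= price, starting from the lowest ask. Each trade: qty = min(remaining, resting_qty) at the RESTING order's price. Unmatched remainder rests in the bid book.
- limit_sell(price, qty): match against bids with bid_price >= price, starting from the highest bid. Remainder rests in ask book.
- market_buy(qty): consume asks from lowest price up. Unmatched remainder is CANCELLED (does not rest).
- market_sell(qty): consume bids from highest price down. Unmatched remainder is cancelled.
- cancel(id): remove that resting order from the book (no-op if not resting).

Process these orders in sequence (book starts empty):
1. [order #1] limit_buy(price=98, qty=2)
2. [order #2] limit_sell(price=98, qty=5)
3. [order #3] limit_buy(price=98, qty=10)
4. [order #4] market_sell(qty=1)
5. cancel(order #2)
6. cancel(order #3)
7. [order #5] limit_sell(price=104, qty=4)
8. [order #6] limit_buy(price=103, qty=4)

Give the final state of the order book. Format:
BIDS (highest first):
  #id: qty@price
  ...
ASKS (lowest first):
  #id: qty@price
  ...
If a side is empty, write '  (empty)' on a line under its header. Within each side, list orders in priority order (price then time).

Answer: BIDS (highest first):
  #6: 4@103
ASKS (lowest first):
  #5: 4@104

Derivation:
After op 1 [order #1] limit_buy(price=98, qty=2): fills=none; bids=[#1:2@98] asks=[-]
After op 2 [order #2] limit_sell(price=98, qty=5): fills=#1x#2:2@98; bids=[-] asks=[#2:3@98]
After op 3 [order #3] limit_buy(price=98, qty=10): fills=#3x#2:3@98; bids=[#3:7@98] asks=[-]
After op 4 [order #4] market_sell(qty=1): fills=#3x#4:1@98; bids=[#3:6@98] asks=[-]
After op 5 cancel(order #2): fills=none; bids=[#3:6@98] asks=[-]
After op 6 cancel(order #3): fills=none; bids=[-] asks=[-]
After op 7 [order #5] limit_sell(price=104, qty=4): fills=none; bids=[-] asks=[#5:4@104]
After op 8 [order #6] limit_buy(price=103, qty=4): fills=none; bids=[#6:4@103] asks=[#5:4@104]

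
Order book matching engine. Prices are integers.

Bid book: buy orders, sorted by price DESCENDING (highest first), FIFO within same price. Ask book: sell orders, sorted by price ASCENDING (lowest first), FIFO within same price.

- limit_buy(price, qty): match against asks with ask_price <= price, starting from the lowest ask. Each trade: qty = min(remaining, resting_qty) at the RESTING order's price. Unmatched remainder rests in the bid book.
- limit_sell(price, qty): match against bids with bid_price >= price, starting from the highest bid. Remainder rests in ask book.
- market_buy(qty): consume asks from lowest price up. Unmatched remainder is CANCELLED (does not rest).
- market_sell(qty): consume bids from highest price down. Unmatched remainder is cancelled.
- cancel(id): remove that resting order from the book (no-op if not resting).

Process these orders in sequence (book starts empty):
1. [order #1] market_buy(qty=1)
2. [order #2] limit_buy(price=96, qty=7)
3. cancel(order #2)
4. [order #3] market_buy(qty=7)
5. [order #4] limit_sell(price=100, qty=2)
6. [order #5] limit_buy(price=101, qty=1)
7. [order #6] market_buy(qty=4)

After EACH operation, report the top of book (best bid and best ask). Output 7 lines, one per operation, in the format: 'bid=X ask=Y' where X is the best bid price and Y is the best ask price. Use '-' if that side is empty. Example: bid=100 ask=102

Answer: bid=- ask=-
bid=96 ask=-
bid=- ask=-
bid=- ask=-
bid=- ask=100
bid=- ask=100
bid=- ask=-

Derivation:
After op 1 [order #1] market_buy(qty=1): fills=none; bids=[-] asks=[-]
After op 2 [order #2] limit_buy(price=96, qty=7): fills=none; bids=[#2:7@96] asks=[-]
After op 3 cancel(order #2): fills=none; bids=[-] asks=[-]
After op 4 [order #3] market_buy(qty=7): fills=none; bids=[-] asks=[-]
After op 5 [order #4] limit_sell(price=100, qty=2): fills=none; bids=[-] asks=[#4:2@100]
After op 6 [order #5] limit_buy(price=101, qty=1): fills=#5x#4:1@100; bids=[-] asks=[#4:1@100]
After op 7 [order #6] market_buy(qty=4): fills=#6x#4:1@100; bids=[-] asks=[-]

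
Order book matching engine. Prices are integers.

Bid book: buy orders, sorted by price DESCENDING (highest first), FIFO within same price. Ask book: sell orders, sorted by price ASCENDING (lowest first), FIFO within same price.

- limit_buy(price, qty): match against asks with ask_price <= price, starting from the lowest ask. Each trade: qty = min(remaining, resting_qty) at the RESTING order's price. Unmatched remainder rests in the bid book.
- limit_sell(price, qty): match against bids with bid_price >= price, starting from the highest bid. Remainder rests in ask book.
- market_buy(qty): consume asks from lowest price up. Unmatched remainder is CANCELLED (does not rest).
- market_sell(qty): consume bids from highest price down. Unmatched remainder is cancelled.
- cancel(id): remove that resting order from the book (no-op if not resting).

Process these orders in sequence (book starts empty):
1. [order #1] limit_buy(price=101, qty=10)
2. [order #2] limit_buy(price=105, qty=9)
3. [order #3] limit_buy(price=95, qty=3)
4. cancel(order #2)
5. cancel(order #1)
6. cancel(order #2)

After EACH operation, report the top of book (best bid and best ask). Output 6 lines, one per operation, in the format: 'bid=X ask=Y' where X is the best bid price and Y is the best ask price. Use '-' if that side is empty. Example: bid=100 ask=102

After op 1 [order #1] limit_buy(price=101, qty=10): fills=none; bids=[#1:10@101] asks=[-]
After op 2 [order #2] limit_buy(price=105, qty=9): fills=none; bids=[#2:9@105 #1:10@101] asks=[-]
After op 3 [order #3] limit_buy(price=95, qty=3): fills=none; bids=[#2:9@105 #1:10@101 #3:3@95] asks=[-]
After op 4 cancel(order #2): fills=none; bids=[#1:10@101 #3:3@95] asks=[-]
After op 5 cancel(order #1): fills=none; bids=[#3:3@95] asks=[-]
After op 6 cancel(order #2): fills=none; bids=[#3:3@95] asks=[-]

Answer: bid=101 ask=-
bid=105 ask=-
bid=105 ask=-
bid=101 ask=-
bid=95 ask=-
bid=95 ask=-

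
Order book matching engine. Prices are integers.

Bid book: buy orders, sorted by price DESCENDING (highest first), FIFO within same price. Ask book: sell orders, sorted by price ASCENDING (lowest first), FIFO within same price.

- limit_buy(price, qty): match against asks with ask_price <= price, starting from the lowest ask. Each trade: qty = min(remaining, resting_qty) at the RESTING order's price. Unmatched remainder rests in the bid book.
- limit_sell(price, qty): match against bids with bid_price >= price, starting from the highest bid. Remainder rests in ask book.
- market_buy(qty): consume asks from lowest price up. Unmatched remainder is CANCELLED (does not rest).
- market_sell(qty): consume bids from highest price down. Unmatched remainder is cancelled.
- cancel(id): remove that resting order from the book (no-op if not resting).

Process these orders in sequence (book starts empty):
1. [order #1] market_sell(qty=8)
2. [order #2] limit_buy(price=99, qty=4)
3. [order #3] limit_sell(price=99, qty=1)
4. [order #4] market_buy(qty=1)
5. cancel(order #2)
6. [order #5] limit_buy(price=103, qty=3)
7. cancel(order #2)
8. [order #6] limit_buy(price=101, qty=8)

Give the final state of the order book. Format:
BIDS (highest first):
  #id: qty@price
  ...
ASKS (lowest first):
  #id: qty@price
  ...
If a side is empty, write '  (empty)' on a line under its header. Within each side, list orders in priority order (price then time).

After op 1 [order #1] market_sell(qty=8): fills=none; bids=[-] asks=[-]
After op 2 [order #2] limit_buy(price=99, qty=4): fills=none; bids=[#2:4@99] asks=[-]
After op 3 [order #3] limit_sell(price=99, qty=1): fills=#2x#3:1@99; bids=[#2:3@99] asks=[-]
After op 4 [order #4] market_buy(qty=1): fills=none; bids=[#2:3@99] asks=[-]
After op 5 cancel(order #2): fills=none; bids=[-] asks=[-]
After op 6 [order #5] limit_buy(price=103, qty=3): fills=none; bids=[#5:3@103] asks=[-]
After op 7 cancel(order #2): fills=none; bids=[#5:3@103] asks=[-]
After op 8 [order #6] limit_buy(price=101, qty=8): fills=none; bids=[#5:3@103 #6:8@101] asks=[-]

Answer: BIDS (highest first):
  #5: 3@103
  #6: 8@101
ASKS (lowest first):
  (empty)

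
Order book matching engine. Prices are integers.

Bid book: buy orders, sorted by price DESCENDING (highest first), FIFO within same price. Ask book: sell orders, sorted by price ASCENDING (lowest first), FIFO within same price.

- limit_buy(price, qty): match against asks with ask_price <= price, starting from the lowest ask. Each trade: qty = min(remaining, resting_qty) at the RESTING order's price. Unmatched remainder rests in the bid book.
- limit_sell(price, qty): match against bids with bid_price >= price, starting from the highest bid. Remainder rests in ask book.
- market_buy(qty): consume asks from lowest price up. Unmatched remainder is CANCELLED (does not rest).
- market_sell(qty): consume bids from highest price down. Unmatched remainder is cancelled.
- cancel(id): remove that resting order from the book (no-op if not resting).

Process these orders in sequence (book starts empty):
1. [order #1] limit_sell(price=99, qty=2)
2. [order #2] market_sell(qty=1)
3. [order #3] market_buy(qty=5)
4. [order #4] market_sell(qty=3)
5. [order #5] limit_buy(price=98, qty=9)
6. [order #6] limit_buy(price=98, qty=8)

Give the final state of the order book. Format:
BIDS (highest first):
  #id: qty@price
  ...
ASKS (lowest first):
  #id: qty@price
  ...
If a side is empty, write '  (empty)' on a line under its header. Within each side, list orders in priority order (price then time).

After op 1 [order #1] limit_sell(price=99, qty=2): fills=none; bids=[-] asks=[#1:2@99]
After op 2 [order #2] market_sell(qty=1): fills=none; bids=[-] asks=[#1:2@99]
After op 3 [order #3] market_buy(qty=5): fills=#3x#1:2@99; bids=[-] asks=[-]
After op 4 [order #4] market_sell(qty=3): fills=none; bids=[-] asks=[-]
After op 5 [order #5] limit_buy(price=98, qty=9): fills=none; bids=[#5:9@98] asks=[-]
After op 6 [order #6] limit_buy(price=98, qty=8): fills=none; bids=[#5:9@98 #6:8@98] asks=[-]

Answer: BIDS (highest first):
  #5: 9@98
  #6: 8@98
ASKS (lowest first):
  (empty)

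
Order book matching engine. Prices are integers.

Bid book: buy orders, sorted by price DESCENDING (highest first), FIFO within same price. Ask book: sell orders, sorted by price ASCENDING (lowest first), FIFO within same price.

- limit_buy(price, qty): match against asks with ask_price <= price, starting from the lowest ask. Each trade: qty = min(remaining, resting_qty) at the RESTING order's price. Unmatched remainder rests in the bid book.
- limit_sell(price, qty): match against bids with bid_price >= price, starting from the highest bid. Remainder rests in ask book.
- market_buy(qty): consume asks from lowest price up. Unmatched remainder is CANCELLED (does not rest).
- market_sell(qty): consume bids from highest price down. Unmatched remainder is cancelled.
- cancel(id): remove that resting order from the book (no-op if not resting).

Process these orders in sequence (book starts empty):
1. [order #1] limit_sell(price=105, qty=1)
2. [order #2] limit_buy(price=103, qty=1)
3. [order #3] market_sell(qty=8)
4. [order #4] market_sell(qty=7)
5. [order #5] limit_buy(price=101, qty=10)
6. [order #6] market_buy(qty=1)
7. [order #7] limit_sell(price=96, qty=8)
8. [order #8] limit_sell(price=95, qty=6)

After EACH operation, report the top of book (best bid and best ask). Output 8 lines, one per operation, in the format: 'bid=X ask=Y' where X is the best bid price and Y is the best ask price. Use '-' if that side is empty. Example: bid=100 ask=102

Answer: bid=- ask=105
bid=103 ask=105
bid=- ask=105
bid=- ask=105
bid=101 ask=105
bid=101 ask=-
bid=101 ask=-
bid=- ask=95

Derivation:
After op 1 [order #1] limit_sell(price=105, qty=1): fills=none; bids=[-] asks=[#1:1@105]
After op 2 [order #2] limit_buy(price=103, qty=1): fills=none; bids=[#2:1@103] asks=[#1:1@105]
After op 3 [order #3] market_sell(qty=8): fills=#2x#3:1@103; bids=[-] asks=[#1:1@105]
After op 4 [order #4] market_sell(qty=7): fills=none; bids=[-] asks=[#1:1@105]
After op 5 [order #5] limit_buy(price=101, qty=10): fills=none; bids=[#5:10@101] asks=[#1:1@105]
After op 6 [order #6] market_buy(qty=1): fills=#6x#1:1@105; bids=[#5:10@101] asks=[-]
After op 7 [order #7] limit_sell(price=96, qty=8): fills=#5x#7:8@101; bids=[#5:2@101] asks=[-]
After op 8 [order #8] limit_sell(price=95, qty=6): fills=#5x#8:2@101; bids=[-] asks=[#8:4@95]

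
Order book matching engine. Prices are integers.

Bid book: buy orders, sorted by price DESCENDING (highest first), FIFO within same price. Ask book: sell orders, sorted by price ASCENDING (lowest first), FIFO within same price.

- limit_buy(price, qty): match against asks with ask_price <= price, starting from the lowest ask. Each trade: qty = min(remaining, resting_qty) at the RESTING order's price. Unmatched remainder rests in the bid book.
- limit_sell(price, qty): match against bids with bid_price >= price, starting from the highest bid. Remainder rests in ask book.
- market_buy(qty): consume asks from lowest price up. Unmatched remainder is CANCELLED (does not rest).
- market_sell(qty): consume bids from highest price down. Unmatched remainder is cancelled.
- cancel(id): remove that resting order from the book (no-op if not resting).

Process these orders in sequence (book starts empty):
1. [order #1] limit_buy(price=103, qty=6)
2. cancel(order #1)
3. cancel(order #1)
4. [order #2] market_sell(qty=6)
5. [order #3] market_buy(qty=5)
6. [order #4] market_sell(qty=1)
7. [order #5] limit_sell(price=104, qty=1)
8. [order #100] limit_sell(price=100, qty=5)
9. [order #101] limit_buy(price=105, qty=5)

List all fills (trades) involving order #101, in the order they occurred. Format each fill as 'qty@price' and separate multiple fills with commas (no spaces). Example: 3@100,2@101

After op 1 [order #1] limit_buy(price=103, qty=6): fills=none; bids=[#1:6@103] asks=[-]
After op 2 cancel(order #1): fills=none; bids=[-] asks=[-]
After op 3 cancel(order #1): fills=none; bids=[-] asks=[-]
After op 4 [order #2] market_sell(qty=6): fills=none; bids=[-] asks=[-]
After op 5 [order #3] market_buy(qty=5): fills=none; bids=[-] asks=[-]
After op 6 [order #4] market_sell(qty=1): fills=none; bids=[-] asks=[-]
After op 7 [order #5] limit_sell(price=104, qty=1): fills=none; bids=[-] asks=[#5:1@104]
After op 8 [order #100] limit_sell(price=100, qty=5): fills=none; bids=[-] asks=[#100:5@100 #5:1@104]
After op 9 [order #101] limit_buy(price=105, qty=5): fills=#101x#100:5@100; bids=[-] asks=[#5:1@104]

Answer: 5@100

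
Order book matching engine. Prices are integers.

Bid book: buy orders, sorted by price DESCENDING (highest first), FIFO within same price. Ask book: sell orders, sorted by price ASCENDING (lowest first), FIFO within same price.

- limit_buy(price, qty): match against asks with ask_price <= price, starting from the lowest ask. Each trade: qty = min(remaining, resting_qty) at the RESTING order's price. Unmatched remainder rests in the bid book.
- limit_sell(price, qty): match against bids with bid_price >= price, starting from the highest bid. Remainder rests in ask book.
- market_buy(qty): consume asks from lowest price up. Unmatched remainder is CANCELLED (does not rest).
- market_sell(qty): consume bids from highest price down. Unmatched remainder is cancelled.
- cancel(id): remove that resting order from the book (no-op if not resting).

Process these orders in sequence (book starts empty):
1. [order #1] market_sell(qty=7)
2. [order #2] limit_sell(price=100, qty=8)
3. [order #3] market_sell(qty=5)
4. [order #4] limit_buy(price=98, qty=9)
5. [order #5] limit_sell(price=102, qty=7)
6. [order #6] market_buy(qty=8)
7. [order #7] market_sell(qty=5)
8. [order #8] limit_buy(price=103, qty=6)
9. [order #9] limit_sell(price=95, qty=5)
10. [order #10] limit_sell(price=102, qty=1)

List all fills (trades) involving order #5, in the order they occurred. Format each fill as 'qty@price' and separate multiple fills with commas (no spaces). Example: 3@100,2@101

After op 1 [order #1] market_sell(qty=7): fills=none; bids=[-] asks=[-]
After op 2 [order #2] limit_sell(price=100, qty=8): fills=none; bids=[-] asks=[#2:8@100]
After op 3 [order #3] market_sell(qty=5): fills=none; bids=[-] asks=[#2:8@100]
After op 4 [order #4] limit_buy(price=98, qty=9): fills=none; bids=[#4:9@98] asks=[#2:8@100]
After op 5 [order #5] limit_sell(price=102, qty=7): fills=none; bids=[#4:9@98] asks=[#2:8@100 #5:7@102]
After op 6 [order #6] market_buy(qty=8): fills=#6x#2:8@100; bids=[#4:9@98] asks=[#5:7@102]
After op 7 [order #7] market_sell(qty=5): fills=#4x#7:5@98; bids=[#4:4@98] asks=[#5:7@102]
After op 8 [order #8] limit_buy(price=103, qty=6): fills=#8x#5:6@102; bids=[#4:4@98] asks=[#5:1@102]
After op 9 [order #9] limit_sell(price=95, qty=5): fills=#4x#9:4@98; bids=[-] asks=[#9:1@95 #5:1@102]
After op 10 [order #10] limit_sell(price=102, qty=1): fills=none; bids=[-] asks=[#9:1@95 #5:1@102 #10:1@102]

Answer: 6@102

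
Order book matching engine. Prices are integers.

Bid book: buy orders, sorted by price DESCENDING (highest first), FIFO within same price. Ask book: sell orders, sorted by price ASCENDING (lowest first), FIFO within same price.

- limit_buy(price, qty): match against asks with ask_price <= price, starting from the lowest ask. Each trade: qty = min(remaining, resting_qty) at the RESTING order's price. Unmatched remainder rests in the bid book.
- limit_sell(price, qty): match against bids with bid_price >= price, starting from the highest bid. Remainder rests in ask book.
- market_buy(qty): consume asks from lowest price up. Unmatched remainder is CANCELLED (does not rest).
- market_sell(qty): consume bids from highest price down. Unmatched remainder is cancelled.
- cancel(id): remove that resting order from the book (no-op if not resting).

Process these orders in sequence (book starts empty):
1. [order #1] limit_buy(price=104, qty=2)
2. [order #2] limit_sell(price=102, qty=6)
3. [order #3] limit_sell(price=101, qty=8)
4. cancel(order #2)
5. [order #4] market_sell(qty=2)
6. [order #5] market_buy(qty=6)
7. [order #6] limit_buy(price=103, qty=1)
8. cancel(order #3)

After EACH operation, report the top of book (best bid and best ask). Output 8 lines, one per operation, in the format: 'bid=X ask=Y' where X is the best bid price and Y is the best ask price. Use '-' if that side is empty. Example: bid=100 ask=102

Answer: bid=104 ask=-
bid=- ask=102
bid=- ask=101
bid=- ask=101
bid=- ask=101
bid=- ask=101
bid=- ask=101
bid=- ask=-

Derivation:
After op 1 [order #1] limit_buy(price=104, qty=2): fills=none; bids=[#1:2@104] asks=[-]
After op 2 [order #2] limit_sell(price=102, qty=6): fills=#1x#2:2@104; bids=[-] asks=[#2:4@102]
After op 3 [order #3] limit_sell(price=101, qty=8): fills=none; bids=[-] asks=[#3:8@101 #2:4@102]
After op 4 cancel(order #2): fills=none; bids=[-] asks=[#3:8@101]
After op 5 [order #4] market_sell(qty=2): fills=none; bids=[-] asks=[#3:8@101]
After op 6 [order #5] market_buy(qty=6): fills=#5x#3:6@101; bids=[-] asks=[#3:2@101]
After op 7 [order #6] limit_buy(price=103, qty=1): fills=#6x#3:1@101; bids=[-] asks=[#3:1@101]
After op 8 cancel(order #3): fills=none; bids=[-] asks=[-]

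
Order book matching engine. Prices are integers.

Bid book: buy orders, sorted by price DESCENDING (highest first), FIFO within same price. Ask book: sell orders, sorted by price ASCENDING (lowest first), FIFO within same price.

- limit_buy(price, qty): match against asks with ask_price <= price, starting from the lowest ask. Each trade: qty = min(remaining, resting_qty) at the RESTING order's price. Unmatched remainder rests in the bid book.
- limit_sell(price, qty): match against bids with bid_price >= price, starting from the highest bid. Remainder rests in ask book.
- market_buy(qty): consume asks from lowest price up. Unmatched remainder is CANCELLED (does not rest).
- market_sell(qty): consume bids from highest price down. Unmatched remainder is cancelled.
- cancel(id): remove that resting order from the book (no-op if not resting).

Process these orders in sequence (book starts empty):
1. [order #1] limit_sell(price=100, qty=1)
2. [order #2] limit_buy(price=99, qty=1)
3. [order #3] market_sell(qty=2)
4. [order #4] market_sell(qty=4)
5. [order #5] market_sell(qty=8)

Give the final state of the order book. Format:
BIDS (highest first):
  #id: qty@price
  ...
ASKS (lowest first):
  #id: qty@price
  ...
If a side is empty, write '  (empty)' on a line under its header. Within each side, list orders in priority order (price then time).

After op 1 [order #1] limit_sell(price=100, qty=1): fills=none; bids=[-] asks=[#1:1@100]
After op 2 [order #2] limit_buy(price=99, qty=1): fills=none; bids=[#2:1@99] asks=[#1:1@100]
After op 3 [order #3] market_sell(qty=2): fills=#2x#3:1@99; bids=[-] asks=[#1:1@100]
After op 4 [order #4] market_sell(qty=4): fills=none; bids=[-] asks=[#1:1@100]
After op 5 [order #5] market_sell(qty=8): fills=none; bids=[-] asks=[#1:1@100]

Answer: BIDS (highest first):
  (empty)
ASKS (lowest first):
  #1: 1@100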